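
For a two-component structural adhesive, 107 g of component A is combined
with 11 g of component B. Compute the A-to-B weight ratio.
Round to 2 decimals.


Weight ratio A:B = 107 / 11
= 9.73

9.73


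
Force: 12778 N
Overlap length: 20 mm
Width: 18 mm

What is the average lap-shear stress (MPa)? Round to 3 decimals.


Average shear stress = F / (overlap * width)
= 12778 / (20 * 18)
= 35.494 MPa

35.494


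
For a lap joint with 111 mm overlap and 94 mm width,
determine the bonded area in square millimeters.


Area = 111 * 94 = 10434 mm^2

10434


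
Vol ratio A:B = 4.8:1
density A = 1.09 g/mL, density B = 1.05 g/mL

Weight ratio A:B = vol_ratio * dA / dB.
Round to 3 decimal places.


Weight ratio = 4.8 * 1.09 / 1.05
= 4.983

4.983


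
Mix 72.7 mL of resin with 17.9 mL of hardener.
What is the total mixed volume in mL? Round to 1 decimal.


Total = 72.7 + 17.9 = 90.6 mL

90.6


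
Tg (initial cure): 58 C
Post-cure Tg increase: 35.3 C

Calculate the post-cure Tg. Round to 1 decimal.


Post-cure Tg = 58 + 35.3 = 93.3 C

93.3


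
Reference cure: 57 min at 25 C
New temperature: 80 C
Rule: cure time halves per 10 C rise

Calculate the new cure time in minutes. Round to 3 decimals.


factor = 2^((80-25)/10) = 45.2548
t_new = 57 / 45.2548 = 1.260 min

1.260


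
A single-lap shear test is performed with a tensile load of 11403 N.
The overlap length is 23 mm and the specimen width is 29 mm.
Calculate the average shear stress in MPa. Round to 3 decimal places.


Shear stress = F / (overlap * width)
= 11403 / (23 * 29)
= 11403 / 667
= 17.096 MPa

17.096


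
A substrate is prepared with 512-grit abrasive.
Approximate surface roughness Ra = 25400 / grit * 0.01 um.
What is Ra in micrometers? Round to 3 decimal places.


Ra = 25400 / 512 * 0.01 = 0.496 um

0.496


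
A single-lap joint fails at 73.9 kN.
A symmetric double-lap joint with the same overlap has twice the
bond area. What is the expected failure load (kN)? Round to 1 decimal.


Double-lap load = 2 * 73.9 = 147.8 kN

147.8


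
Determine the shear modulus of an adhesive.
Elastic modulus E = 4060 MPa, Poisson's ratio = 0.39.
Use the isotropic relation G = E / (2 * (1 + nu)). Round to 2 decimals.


G = 4060 / (2*(1+0.39)) = 4060 / 2.78
= 1460.43 MPa

1460.43


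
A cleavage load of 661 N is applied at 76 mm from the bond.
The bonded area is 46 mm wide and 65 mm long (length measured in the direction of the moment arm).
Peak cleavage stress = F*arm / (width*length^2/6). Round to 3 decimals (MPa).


Moment = 661 * 76 = 50236 N*mm
Section modulus = 46 * 4225 / 6 = 194350 / 6 mm^3
Stress = 50236 / (194350 / 6) = 301416 / 194350
= 1.551 MPa

1.551


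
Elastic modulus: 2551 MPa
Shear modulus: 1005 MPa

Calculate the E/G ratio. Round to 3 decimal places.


E / G = 2551 / 1005 = 2.538

2.538


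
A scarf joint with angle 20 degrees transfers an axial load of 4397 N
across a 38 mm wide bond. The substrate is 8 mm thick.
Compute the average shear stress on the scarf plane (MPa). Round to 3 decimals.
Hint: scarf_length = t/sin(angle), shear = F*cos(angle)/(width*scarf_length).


scarf_length = 8 / sin(20 deg) = 23.3904 mm
cos(20 deg) = 0.939693
shear stress = 4397 * 0.939693 / (38 * 23.3904)
= 4.649 MPa

4.649


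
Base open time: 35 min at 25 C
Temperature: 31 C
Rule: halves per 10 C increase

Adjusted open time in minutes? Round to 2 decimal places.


Acceleration = 2^((31-25)/10) = 1.5157
Open time = 35 / 1.5157 = 23.09 min

23.09


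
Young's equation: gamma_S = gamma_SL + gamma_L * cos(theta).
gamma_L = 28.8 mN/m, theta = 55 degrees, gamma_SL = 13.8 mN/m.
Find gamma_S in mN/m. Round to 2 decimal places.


cos(55 deg) = 0.573576
gamma_S = 13.8 + 28.8 * 0.573576
= 30.32 mN/m

30.32


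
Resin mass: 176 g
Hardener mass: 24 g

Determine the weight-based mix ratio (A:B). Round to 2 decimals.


Ratio = 176 / 24 = 7.33

7.33


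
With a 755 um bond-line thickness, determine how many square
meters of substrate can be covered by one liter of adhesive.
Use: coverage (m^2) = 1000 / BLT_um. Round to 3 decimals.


Coverage = 1000 / 755 = 1.325 m^2

1.325


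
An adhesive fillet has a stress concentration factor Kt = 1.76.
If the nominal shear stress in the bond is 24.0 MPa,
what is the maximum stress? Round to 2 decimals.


Max stress = 24.0 * 1.76 = 42.24 MPa

42.24


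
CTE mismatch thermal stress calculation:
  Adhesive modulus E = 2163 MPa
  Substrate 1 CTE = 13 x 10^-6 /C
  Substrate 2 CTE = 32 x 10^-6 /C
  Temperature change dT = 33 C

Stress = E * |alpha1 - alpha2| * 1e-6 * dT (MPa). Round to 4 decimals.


delta_alpha = |13 - 32| = 19 x 10^-6/C
Stress = 2163 * 19e-6 * 33
= 1.3562 MPa

1.3562


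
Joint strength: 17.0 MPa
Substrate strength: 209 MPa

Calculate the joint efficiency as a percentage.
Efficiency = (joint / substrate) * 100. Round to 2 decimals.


Efficiency = (17.0 / 209) * 100 = 8.13%

8.13


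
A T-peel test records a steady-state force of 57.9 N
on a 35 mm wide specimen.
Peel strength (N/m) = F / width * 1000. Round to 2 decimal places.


Peel strength = 57.9 / 35 * 1000
= 1654.29 N/m

1654.29


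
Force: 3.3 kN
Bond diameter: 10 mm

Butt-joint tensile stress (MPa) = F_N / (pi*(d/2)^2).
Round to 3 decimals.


F_N = 3.3 * 1000 = 3300.0 N
A = pi*(5.0)^2 = 78.5398 mm^2
stress = 3300.0 / 78.5398 = 42.017 MPa

42.017


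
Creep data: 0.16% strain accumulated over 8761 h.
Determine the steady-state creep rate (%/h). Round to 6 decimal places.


Rate = 0.16 / 8761 = 0.000018 %/h

0.000018


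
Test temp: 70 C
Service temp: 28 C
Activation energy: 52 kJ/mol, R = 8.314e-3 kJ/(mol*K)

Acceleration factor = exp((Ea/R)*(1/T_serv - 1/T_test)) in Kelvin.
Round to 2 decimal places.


AF = exp((52/0.008314)*(1/301.15 - 1/343.15))
= 12.71

12.71


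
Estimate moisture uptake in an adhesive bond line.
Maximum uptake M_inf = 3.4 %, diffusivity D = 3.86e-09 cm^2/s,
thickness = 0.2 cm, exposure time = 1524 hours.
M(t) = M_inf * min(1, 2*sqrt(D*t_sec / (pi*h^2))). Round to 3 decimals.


Convert time: 1524 h = 5486400 s
ratio = min(1, 2*sqrt(3.86e-09*5486400/(pi*0.2^2)))
= 0.821036
M(t) = 3.4 * 0.821036 = 2.792%

2.792


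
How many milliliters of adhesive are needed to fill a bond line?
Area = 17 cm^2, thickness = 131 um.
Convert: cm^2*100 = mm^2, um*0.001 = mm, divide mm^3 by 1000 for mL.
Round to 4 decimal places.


= (17 * 100) * (131 * 0.001) / 1000
= 0.2227 mL

0.2227


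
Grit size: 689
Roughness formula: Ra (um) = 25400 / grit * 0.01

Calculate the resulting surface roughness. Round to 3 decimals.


Ra = 25400 / 689 * 0.01
= 0.369 um

0.369


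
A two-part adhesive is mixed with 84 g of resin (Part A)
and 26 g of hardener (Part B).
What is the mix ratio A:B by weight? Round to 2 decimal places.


Mix ratio = mass_A / mass_B
= 84 / 26
= 3.23

3.23


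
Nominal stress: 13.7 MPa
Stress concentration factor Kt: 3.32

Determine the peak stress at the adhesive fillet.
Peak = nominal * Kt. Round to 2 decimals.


Peak stress = 13.7 * 3.32
= 45.48 MPa

45.48


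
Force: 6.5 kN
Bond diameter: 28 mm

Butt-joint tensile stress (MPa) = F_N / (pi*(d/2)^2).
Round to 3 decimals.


F_N = 6.5 * 1000 = 6500.0 N
A = pi*(14.0)^2 = 615.7522 mm^2
stress = 6500.0 / 615.7522 = 10.556 MPa

10.556


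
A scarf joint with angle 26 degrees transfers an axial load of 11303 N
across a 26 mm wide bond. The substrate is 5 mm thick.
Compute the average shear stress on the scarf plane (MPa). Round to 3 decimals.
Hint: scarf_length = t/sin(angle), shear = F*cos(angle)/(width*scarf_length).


scarf_length = 5 / sin(26 deg) = 11.4059 mm
cos(26 deg) = 0.898794
shear stress = 11303 * 0.898794 / (26 * 11.4059)
= 34.257 MPa

34.257


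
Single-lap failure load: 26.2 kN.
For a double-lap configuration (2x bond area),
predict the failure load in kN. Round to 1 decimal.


Failure load = 26.2 * 2 = 52.4 kN

52.4


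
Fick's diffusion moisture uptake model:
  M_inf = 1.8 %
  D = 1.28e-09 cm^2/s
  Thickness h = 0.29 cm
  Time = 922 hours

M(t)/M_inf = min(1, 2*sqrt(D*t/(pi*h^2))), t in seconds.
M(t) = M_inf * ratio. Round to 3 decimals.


t_sec = 922 * 3600 = 3319200
ratio = 2*sqrt(1.28e-09*3319200/(pi*0.29^2))
= min(1, 0.253617)
= 0.253617
M(t) = 1.8 * 0.253617 = 0.457 %

0.457


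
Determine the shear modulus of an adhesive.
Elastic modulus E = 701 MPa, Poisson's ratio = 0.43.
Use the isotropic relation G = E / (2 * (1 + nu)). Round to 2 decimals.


G = 701 / (2*(1+0.43)) = 701 / 2.86
= 245.10 MPa

245.10


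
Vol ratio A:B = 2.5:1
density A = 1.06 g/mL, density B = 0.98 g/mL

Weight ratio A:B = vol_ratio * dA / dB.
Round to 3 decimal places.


Weight ratio = 2.5 * 1.06 / 0.98
= 2.704

2.704


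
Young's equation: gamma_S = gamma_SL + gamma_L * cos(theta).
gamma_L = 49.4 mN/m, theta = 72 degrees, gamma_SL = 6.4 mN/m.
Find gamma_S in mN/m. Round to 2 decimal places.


cos(72 deg) = 0.309017
gamma_S = 6.4 + 49.4 * 0.309017
= 21.67 mN/m

21.67


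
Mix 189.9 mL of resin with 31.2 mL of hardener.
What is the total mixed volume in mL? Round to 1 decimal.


Total = 189.9 + 31.2 = 221.1 mL

221.1


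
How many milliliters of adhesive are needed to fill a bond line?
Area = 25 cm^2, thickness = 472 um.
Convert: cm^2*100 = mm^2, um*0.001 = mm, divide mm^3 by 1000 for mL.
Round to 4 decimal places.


= (25 * 100) * (472 * 0.001) / 1000
= 1.1800 mL

1.1800


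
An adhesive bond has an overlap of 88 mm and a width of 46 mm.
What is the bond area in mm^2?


Bond area = overlap * width
= 88 * 46
= 4048 mm^2

4048


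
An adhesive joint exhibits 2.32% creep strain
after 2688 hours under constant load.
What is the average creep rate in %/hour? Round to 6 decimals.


Creep rate = strain / time
= 2.32 / 2688
= 0.000863 %/h

0.000863


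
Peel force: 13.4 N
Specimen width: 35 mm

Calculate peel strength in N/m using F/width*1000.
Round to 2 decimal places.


Peel strength = 13.4 / 35 * 1000 = 382.86 N/m

382.86


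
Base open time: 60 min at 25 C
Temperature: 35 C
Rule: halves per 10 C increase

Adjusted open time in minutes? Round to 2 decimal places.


Acceleration = 2^((35-25)/10) = 2.0000
Open time = 60 / 2.0000 = 30.00 min

30.00


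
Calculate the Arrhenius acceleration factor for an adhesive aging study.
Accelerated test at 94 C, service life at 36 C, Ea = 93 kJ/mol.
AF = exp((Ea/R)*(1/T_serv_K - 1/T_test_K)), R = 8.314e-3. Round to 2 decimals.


T_test = 367.15 K, T_serv = 309.15 K
Ea/R = 93 / 0.008314 = 11185.95
AF = exp(11185.95 * (1/309.15 - 1/367.15))
= 303.67

303.67


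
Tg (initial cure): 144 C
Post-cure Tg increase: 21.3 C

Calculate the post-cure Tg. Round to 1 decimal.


Post-cure Tg = 144 + 21.3 = 165.3 C

165.3


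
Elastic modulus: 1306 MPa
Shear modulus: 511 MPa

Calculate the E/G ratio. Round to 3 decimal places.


E / G = 1306 / 511 = 2.556

2.556


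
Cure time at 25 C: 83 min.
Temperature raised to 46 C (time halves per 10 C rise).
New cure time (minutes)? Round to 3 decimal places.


Acceleration factor = 2^(21/10) = 4.2871
New time = 83 / 4.2871 = 19.360 min

19.360


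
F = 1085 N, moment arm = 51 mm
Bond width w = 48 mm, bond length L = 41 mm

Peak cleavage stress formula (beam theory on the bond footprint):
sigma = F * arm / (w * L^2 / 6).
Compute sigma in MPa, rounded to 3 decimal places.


sigma = (1085 * 51) / (48 * 1681 / 6)
= 55335 * 6 / 80688
= 332010 / 80688
= 4.115 MPa

4.115


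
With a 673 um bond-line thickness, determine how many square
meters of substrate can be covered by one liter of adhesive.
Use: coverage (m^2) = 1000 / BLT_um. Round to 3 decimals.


Coverage = 1000 / 673 = 1.486 m^2

1.486


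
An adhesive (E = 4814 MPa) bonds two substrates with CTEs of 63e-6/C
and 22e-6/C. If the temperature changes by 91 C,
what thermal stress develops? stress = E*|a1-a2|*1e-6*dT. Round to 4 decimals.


Stress = 4814 * |63 - 22| * 1e-6 * 91
= 17.9610 MPa

17.9610


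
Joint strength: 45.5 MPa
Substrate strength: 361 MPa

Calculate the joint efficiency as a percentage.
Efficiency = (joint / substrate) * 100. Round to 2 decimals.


Efficiency = (45.5 / 361) * 100 = 12.60%

12.60


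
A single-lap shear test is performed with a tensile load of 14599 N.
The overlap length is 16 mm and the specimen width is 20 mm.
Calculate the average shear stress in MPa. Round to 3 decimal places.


Shear stress = F / (overlap * width)
= 14599 / (16 * 20)
= 14599 / 320
= 45.622 MPa

45.622


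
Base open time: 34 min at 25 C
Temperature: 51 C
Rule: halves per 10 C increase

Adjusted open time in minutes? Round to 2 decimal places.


Acceleration = 2^((51-25)/10) = 6.0629
Open time = 34 / 6.0629 = 5.61 min

5.61


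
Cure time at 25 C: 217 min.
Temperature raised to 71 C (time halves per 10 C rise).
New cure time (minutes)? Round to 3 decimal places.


Acceleration factor = 2^(46/10) = 24.2515
New time = 217 / 24.2515 = 8.948 min

8.948


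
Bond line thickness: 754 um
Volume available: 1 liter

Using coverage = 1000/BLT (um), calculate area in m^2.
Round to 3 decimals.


1 L = 1e6 mm^3, thickness = 754 um = 0.754 mm
Area = 1e6 / 0.754 mm^2 = (1e6 / 0.754) / 1e6 m^2 = 1000 / 754 m^2
= 1.326 m^2

1.326


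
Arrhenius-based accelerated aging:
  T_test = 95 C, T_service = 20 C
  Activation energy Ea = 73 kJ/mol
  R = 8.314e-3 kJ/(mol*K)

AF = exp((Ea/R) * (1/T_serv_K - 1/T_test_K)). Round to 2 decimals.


T_test_K = 368.15, T_serv_K = 293.15
AF = exp((73/8.314e-3) * (1/293.15 - 1/368.15))
= 446.67

446.67


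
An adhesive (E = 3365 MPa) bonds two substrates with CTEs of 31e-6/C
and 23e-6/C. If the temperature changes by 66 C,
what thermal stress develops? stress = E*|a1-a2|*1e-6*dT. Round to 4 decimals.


Stress = 3365 * |31 - 23| * 1e-6 * 66
= 1.7767 MPa

1.7767


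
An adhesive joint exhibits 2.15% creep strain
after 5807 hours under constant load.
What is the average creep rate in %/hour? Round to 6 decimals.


Creep rate = strain / time
= 2.15 / 5807
= 0.000370 %/h

0.000370


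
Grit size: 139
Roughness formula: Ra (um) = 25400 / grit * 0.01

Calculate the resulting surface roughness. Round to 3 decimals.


Ra = 25400 / 139 * 0.01
= 1.827 um

1.827


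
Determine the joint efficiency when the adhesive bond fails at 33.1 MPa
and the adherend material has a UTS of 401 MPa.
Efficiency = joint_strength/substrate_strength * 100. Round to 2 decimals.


Joint efficiency = 33.1 / 401 * 100
= 8.25%

8.25


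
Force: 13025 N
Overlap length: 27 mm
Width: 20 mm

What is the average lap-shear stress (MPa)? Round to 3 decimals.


Average shear stress = F / (overlap * width)
= 13025 / (27 * 20)
= 24.120 MPa

24.120


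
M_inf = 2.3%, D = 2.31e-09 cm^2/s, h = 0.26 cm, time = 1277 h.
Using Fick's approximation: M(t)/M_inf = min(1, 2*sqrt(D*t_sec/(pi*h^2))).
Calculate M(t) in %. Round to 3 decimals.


t = 4597200 s
ratio = min(1, 2*sqrt(2.31e-09*4597200/(pi*0.0676)))
= 0.447234
M(t) = 2.3 * 0.447234 = 1.029%

1.029


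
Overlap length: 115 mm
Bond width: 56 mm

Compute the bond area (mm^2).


Bond area = 115 * 56 = 6440 mm^2

6440


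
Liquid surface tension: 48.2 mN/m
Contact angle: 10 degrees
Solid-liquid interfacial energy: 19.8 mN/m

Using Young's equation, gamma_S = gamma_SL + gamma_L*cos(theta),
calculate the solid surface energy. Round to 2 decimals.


gamma_S = 19.8 + 48.2 * cos(10)
= 67.27 mN/m

67.27


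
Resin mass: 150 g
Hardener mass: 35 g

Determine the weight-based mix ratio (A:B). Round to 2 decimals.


Ratio = 150 / 35 = 4.29

4.29


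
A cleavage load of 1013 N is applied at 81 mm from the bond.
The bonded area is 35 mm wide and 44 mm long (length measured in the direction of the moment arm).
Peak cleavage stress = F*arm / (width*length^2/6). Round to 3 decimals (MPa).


Moment = 1013 * 81 = 82053 N*mm
Section modulus = 35 * 1936 / 6 = 67760 / 6 mm^3
Stress = 82053 / (67760 / 6) = 492318 / 67760
= 7.266 MPa

7.266


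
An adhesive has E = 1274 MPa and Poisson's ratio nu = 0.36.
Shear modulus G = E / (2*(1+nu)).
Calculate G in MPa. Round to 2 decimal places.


G = 1274 / (2*(1+0.36))
= 1274 / 2.72
= 468.38 MPa

468.38


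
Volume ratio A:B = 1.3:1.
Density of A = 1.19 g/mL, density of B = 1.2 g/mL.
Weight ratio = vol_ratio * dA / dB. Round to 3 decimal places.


Wt ratio = 1.3 * 1.19 / 1.2
= 1.289

1.289


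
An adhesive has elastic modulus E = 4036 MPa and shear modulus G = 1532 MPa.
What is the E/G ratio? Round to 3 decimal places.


E/G = 4036 / 1532 = 2.634

2.634


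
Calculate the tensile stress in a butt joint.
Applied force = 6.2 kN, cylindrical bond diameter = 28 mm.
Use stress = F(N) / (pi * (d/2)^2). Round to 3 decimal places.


A = pi * 14.0^2 = 615.7522 mm^2
sigma = 6200.0 / 615.7522 = 10.069 MPa

10.069


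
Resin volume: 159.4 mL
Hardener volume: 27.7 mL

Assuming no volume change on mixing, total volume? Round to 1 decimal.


V_total = 159.4 + 27.7 = 187.1 mL

187.1


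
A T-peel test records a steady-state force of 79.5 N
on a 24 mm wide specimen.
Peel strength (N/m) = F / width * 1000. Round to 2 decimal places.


Peel strength = 79.5 / 24 * 1000
= 3312.50 N/m

3312.50


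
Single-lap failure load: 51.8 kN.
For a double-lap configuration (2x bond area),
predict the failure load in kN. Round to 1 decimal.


Failure load = 51.8 * 2 = 103.6 kN

103.6


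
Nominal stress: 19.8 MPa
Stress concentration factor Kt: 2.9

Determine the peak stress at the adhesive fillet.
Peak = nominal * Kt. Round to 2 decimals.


Peak stress = 19.8 * 2.9
= 57.42 MPa

57.42


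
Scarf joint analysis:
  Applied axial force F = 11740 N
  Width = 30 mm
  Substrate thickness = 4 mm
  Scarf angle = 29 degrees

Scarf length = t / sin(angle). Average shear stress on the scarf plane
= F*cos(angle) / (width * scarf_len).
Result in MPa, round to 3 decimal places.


Scarf length = 4 / sin(29 deg) = 8.2507 mm
cos(29 deg) = 0.874620
Shear = 11740 * 0.874620 / (30 * 8.2507)
= 41.484 MPa

41.484


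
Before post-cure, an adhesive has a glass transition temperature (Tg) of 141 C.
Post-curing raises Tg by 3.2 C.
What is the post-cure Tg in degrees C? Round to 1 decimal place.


Tg_post = Tg_base + delta_Tg
= 141 + 3.2
= 144.2 C

144.2


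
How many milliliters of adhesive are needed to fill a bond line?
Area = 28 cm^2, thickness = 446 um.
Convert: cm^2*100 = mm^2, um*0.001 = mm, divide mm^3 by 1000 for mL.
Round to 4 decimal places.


= (28 * 100) * (446 * 0.001) / 1000
= 1.2488 mL

1.2488


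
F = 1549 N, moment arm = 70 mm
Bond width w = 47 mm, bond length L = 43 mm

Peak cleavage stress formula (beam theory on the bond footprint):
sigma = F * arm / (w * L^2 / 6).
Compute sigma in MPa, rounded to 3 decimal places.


sigma = (1549 * 70) / (47 * 1849 / 6)
= 108430 * 6 / 86903
= 650580 / 86903
= 7.486 MPa

7.486


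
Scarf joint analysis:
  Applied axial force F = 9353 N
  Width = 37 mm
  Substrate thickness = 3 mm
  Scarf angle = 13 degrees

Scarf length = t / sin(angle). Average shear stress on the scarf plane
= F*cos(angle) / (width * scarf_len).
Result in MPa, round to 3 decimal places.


Scarf length = 3 / sin(13 deg) = 13.3362 mm
cos(13 deg) = 0.974370
Shear = 9353 * 0.974370 / (37 * 13.3362)
= 18.469 MPa

18.469


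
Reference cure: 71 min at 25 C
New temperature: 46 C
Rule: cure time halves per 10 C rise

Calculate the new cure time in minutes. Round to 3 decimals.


factor = 2^((46-25)/10) = 4.2871
t_new = 71 / 4.2871 = 16.561 min

16.561


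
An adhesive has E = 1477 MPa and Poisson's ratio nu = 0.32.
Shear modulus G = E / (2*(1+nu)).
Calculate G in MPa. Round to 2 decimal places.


G = 1477 / (2*(1+0.32))
= 1477 / 2.64
= 559.47 MPa

559.47


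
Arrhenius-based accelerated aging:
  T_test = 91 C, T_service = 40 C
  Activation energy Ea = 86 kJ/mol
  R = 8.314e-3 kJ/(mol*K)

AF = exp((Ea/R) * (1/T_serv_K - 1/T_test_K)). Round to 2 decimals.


T_test_K = 364.15, T_serv_K = 313.15
AF = exp((86/8.314e-3) * (1/313.15 - 1/364.15))
= 102.13

102.13


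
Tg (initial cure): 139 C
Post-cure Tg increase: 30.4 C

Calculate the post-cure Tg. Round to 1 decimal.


Post-cure Tg = 139 + 30.4 = 169.4 C

169.4


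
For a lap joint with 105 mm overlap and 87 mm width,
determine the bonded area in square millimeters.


Area = 105 * 87 = 9135 mm^2

9135


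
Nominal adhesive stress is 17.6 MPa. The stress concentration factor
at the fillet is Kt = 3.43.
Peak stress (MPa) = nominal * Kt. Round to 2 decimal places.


Peak = 17.6 * 3.43 = 60.37 MPa

60.37


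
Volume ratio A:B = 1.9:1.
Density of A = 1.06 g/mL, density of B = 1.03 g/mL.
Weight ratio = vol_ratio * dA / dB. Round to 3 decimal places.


Wt ratio = 1.9 * 1.06 / 1.03
= 1.955

1.955


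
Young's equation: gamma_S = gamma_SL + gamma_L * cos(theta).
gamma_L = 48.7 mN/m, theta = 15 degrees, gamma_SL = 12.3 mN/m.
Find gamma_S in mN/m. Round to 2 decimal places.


cos(15 deg) = 0.965926
gamma_S = 12.3 + 48.7 * 0.965926
= 59.34 mN/m

59.34


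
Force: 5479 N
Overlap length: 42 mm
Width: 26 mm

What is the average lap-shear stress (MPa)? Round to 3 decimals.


Average shear stress = F / (overlap * width)
= 5479 / (42 * 26)
= 5.017 MPa

5.017


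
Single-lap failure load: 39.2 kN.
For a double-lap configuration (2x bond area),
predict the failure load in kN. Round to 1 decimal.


Failure load = 39.2 * 2 = 78.4 kN

78.4


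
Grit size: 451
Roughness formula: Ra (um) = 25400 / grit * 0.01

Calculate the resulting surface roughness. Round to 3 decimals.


Ra = 25400 / 451 * 0.01
= 0.563 um

0.563


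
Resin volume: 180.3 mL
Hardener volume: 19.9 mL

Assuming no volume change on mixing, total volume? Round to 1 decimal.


V_total = 180.3 + 19.9 = 200.2 mL

200.2


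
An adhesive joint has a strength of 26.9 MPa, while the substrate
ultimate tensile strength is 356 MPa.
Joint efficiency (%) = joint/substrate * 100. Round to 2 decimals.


Efficiency = 26.9 / 356 * 100
= 7.56%

7.56


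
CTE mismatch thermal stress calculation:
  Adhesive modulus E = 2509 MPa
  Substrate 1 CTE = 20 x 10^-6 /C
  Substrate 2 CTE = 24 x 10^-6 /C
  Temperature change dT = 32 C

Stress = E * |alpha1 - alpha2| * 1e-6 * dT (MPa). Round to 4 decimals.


delta_alpha = |20 - 24| = 4 x 10^-6/C
Stress = 2509 * 4e-6 * 32
= 0.3212 MPa

0.3212


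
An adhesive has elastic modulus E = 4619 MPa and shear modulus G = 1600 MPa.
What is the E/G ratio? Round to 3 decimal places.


E/G = 4619 / 1600 = 2.887

2.887


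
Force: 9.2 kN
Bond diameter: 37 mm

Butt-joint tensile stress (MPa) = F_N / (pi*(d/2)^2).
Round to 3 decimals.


F_N = 9.2 * 1000 = 9200.0 N
A = pi*(18.5)^2 = 1075.2101 mm^2
stress = 9200.0 / 1075.2101 = 8.556 MPa

8.556


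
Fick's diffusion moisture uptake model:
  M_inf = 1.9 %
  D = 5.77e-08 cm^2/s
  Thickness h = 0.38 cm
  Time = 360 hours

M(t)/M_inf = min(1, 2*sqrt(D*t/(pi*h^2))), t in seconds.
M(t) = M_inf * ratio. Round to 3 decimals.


t_sec = 360 * 3600 = 1296000
ratio = 2*sqrt(5.77e-08*1296000/(pi*0.38^2))
= min(1, 0.812011)
= 0.812011
M(t) = 1.9 * 0.812011 = 1.543 %

1.543


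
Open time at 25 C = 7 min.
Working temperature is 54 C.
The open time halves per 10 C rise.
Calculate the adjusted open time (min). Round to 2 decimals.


factor = 2^((54 - 25) / 10) = 7.4643
ot = 7 / 7.4643 = 0.94 min

0.94


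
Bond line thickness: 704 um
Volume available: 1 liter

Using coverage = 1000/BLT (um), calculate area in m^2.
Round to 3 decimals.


1 L = 1e6 mm^3, thickness = 704 um = 0.704 mm
Area = 1e6 / 0.704 mm^2 = (1e6 / 0.704) / 1e6 m^2 = 1000 / 704 m^2
= 1.420 m^2

1.420


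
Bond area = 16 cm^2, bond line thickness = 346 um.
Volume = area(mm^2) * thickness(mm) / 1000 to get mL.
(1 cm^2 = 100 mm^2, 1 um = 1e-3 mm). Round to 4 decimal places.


area_mm2 = 16 * 100 = 1600
blt_mm = 346 * 1e-3 = 0.346
vol_mm3 = 1600 * 0.346 = 553.6
vol_mL = 553.6 / 1000 = 0.5536 mL

0.5536


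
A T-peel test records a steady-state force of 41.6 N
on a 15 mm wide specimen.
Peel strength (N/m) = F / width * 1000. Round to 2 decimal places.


Peel strength = 41.6 / 15 * 1000
= 2773.33 N/m

2773.33


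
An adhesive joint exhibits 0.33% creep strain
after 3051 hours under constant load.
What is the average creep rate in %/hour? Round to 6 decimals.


Creep rate = strain / time
= 0.33 / 3051
= 0.000108 %/h

0.000108


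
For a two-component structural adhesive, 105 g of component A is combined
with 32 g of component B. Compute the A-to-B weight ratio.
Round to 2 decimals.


Weight ratio A:B = 105 / 32
= 3.28

3.28


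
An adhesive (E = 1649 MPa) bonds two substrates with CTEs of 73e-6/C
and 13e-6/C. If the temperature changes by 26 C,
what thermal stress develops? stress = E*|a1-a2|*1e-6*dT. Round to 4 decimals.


Stress = 1649 * |73 - 13| * 1e-6 * 26
= 2.5724 MPa

2.5724


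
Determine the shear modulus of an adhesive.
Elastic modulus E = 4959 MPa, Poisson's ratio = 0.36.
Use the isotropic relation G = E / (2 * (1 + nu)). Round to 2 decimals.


G = 4959 / (2*(1+0.36)) = 4959 / 2.72
= 1823.16 MPa

1823.16


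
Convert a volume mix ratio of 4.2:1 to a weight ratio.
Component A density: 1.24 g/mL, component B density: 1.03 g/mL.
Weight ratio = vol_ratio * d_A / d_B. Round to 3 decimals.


= 4.2 * 1.24 / 1.03 = 5.056

5.056


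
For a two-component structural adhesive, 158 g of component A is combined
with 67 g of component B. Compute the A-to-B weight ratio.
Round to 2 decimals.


Weight ratio A:B = 158 / 67
= 2.36

2.36


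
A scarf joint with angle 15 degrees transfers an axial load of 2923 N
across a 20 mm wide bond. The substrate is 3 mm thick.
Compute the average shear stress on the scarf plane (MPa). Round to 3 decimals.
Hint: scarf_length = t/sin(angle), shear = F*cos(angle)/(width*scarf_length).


scarf_length = 3 / sin(15 deg) = 11.5911 mm
cos(15 deg) = 0.965926
shear stress = 2923 * 0.965926 / (20 * 11.5911)
= 12.179 MPa

12.179


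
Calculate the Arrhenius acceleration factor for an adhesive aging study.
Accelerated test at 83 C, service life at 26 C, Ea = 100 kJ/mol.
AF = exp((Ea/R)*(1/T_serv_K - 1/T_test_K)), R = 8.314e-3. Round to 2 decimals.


T_test = 356.15 K, T_serv = 299.15 K
Ea/R = 100 / 0.008314 = 12027.90
AF = exp(12027.90 * (1/299.15 - 1/356.15))
= 623.23

623.23


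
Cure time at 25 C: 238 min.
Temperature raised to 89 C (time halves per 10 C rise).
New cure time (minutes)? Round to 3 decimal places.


Acceleration factor = 2^(64/10) = 84.4485
New time = 238 / 84.4485 = 2.818 min

2.818


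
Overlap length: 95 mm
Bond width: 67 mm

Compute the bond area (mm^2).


Bond area = 95 * 67 = 6365 mm^2

6365


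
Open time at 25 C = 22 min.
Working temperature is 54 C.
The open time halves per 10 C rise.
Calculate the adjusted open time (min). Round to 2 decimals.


factor = 2^((54 - 25) / 10) = 7.4643
ot = 22 / 7.4643 = 2.95 min

2.95


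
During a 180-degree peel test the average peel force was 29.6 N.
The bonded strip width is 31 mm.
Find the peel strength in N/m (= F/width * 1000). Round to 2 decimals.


Peel strength = F/width * 1000
= 29.6 / 31 * 1000
= 954.84 N/m

954.84


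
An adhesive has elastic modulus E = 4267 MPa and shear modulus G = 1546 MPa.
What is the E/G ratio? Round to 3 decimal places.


E/G = 4267 / 1546 = 2.760

2.760


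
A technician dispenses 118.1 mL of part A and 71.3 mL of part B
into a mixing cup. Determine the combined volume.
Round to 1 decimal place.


Combined volume = 118.1 + 71.3
= 189.4 mL

189.4


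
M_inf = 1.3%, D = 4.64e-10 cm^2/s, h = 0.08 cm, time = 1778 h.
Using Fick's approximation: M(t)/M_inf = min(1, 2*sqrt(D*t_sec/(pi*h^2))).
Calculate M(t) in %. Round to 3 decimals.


t = 6400800 s
ratio = min(1, 2*sqrt(4.64e-10*6400800/(pi*0.0064)))
= 0.768672
M(t) = 1.3 * 0.768672 = 0.999%

0.999


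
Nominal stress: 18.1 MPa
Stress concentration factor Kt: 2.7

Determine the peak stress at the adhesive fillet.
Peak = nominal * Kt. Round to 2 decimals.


Peak stress = 18.1 * 2.7
= 48.87 MPa

48.87


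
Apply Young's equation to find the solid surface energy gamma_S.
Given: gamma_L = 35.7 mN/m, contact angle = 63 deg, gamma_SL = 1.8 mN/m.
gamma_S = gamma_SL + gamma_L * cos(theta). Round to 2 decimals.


theta_rad = 63 * pi/180 = 1.099557
gamma_S = 1.8 + 35.7 * cos(1.099557)
= 18.01 mN/m

18.01


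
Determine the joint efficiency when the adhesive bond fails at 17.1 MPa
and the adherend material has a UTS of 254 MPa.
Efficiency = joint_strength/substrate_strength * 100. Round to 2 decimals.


Joint efficiency = 17.1 / 254 * 100
= 6.73%

6.73


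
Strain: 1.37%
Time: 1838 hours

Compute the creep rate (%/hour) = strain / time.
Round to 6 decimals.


Creep rate = 1.37 / 1838
= 0.000745 %/h

0.000745


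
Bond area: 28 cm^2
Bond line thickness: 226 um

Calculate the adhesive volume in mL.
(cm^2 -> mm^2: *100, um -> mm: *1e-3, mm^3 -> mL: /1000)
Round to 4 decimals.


V = 28*100 * 226*1e-3 / 1000
= 0.6328 mL

0.6328


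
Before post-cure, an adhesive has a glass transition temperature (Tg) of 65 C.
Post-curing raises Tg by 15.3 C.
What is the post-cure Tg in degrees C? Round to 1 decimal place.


Tg_post = Tg_base + delta_Tg
= 65 + 15.3
= 80.3 C

80.3


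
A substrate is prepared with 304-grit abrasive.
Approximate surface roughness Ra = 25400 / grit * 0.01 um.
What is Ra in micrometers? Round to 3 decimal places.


Ra = 25400 / 304 * 0.01 = 0.836 um

0.836


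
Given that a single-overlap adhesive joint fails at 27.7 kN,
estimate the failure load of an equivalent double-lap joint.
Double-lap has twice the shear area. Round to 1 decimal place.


Double-lap factor = 2
Expected load = 27.7 * 2 = 55.4 kN

55.4


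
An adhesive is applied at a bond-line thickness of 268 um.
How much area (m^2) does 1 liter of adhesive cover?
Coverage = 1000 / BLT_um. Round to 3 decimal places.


Coverage = 1000 / 268 = 3.731 m^2

3.731


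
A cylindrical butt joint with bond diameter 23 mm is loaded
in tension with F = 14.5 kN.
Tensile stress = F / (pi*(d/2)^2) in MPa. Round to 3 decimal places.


Area = pi * (23/2)^2 = 415.4756 mm^2
Stress = 14.5*1000 / 415.4756
= 34.900 MPa

34.900


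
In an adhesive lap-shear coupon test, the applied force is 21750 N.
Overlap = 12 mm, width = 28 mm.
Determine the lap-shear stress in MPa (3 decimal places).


stress = F / (overlap * width)
= 21750 / (12 * 28)
= 64.732 MPa

64.732


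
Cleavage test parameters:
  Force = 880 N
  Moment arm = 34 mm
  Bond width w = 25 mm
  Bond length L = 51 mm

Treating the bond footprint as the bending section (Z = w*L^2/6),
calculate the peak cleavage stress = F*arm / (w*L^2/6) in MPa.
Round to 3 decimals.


M = 880 * 34 = 29920 N*mm
Z = 25 * 51^2 / 6 = 65025 / 6 mm^3
sigma = M / Z = 6 * 29920 / 65025 = 179520 / 65025
= 2.761 MPa

2.761


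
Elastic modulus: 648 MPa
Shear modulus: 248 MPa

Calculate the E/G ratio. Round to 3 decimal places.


E / G = 648 / 248 = 2.613

2.613


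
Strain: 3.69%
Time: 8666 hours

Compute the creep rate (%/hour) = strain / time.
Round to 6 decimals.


Creep rate = 3.69 / 8666
= 0.000426 %/h

0.000426


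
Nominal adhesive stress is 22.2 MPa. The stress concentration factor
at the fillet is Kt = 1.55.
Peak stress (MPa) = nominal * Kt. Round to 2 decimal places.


Peak = 22.2 * 1.55 = 34.41 MPa

34.41


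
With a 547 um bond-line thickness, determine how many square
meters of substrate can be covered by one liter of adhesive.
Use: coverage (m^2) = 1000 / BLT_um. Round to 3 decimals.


Coverage = 1000 / 547 = 1.828 m^2

1.828


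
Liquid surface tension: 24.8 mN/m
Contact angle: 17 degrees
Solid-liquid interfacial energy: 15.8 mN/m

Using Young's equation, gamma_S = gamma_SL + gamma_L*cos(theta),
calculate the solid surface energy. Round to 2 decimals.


gamma_S = 15.8 + 24.8 * cos(17)
= 39.52 mN/m

39.52


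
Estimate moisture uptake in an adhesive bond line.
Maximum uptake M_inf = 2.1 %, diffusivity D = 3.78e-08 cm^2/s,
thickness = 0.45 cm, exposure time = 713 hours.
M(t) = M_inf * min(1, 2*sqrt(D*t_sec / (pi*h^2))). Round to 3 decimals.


Convert time: 713 h = 2566800 s
ratio = min(1, 2*sqrt(3.78e-08*2566800/(pi*0.45^2)))
= 0.781060
M(t) = 2.1 * 0.781060 = 1.640%

1.640


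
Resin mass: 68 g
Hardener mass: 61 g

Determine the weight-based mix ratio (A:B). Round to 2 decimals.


Ratio = 68 / 61 = 1.11

1.11


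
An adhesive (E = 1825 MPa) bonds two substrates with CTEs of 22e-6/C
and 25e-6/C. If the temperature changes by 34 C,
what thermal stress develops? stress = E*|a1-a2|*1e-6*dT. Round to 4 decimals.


Stress = 1825 * |22 - 25| * 1e-6 * 34
= 0.1862 MPa

0.1862


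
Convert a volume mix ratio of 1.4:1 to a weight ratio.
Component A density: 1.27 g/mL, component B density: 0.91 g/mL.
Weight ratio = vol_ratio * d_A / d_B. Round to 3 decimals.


= 1.4 * 1.27 / 0.91 = 1.954

1.954


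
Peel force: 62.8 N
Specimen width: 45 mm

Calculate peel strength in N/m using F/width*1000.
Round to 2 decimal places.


Peel strength = 62.8 / 45 * 1000 = 1395.56 N/m

1395.56


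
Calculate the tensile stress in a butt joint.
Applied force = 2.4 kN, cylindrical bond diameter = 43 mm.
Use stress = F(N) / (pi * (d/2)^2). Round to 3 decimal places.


A = pi * 21.5^2 = 1452.2012 mm^2
sigma = 2400.0 / 1452.2012 = 1.653 MPa

1.653


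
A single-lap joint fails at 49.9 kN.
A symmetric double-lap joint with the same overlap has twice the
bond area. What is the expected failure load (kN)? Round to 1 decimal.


Double-lap load = 2 * 49.9 = 99.8 kN

99.8


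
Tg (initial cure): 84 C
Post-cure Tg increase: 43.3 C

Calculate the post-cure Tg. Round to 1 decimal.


Post-cure Tg = 84 + 43.3 = 127.3 C

127.3


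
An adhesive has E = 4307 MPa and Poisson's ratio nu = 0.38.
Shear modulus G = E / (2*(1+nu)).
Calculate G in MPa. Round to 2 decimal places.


G = 4307 / (2*(1+0.38))
= 4307 / 2.76
= 1560.51 MPa

1560.51


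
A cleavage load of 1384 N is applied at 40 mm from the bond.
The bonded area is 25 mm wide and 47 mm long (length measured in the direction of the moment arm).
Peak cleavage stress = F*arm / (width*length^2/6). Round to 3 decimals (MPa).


Moment = 1384 * 40 = 55360 N*mm
Section modulus = 25 * 2209 / 6 = 55225 / 6 mm^3
Stress = 55360 / (55225 / 6) = 332160 / 55225
= 6.015 MPa

6.015


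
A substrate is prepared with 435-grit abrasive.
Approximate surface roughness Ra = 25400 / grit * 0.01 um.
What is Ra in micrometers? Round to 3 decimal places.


Ra = 25400 / 435 * 0.01 = 0.584 um

0.584


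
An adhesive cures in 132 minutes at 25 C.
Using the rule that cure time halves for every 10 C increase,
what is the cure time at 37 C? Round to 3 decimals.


Factor = 2^((37 - 25) / 10) = 2.2974
Cure time = 132 / 2.2974
= 57.456 minutes

57.456


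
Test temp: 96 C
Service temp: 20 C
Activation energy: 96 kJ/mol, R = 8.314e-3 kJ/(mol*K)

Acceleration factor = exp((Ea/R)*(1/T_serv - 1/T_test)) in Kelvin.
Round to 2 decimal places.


AF = exp((96/0.008314)*(1/293.15 - 1/369.15))
= 3325.17

3325.17


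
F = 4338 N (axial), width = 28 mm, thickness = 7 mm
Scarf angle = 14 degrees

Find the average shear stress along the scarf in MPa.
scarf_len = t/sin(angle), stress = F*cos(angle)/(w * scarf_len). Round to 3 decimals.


scarf_len = 7/sin(14 deg) = 28.9350
cos(14 deg) = 0.970296
stress = 4338*0.970296/(28*28.9350) = 5.195 MPa

5.195


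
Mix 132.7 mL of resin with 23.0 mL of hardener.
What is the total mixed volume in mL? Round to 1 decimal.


Total = 132.7 + 23.0 = 155.7 mL

155.7


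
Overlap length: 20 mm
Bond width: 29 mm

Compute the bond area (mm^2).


Bond area = 20 * 29 = 580 mm^2

580


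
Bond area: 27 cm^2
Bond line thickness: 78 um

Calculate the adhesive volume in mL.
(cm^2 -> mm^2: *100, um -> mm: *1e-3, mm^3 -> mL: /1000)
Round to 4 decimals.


V = 27*100 * 78*1e-3 / 1000
= 0.2106 mL

0.2106


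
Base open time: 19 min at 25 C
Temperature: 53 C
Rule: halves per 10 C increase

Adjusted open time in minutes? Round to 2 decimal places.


Acceleration = 2^((53-25)/10) = 6.9644
Open time = 19 / 6.9644 = 2.73 min

2.73


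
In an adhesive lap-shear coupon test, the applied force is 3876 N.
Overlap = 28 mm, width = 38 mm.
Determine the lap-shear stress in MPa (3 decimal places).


stress = F / (overlap * width)
= 3876 / (28 * 38)
= 3.643 MPa

3.643


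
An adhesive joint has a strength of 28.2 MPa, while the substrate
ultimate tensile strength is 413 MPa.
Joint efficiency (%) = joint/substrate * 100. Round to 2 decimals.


Efficiency = 28.2 / 413 * 100
= 6.83%

6.83


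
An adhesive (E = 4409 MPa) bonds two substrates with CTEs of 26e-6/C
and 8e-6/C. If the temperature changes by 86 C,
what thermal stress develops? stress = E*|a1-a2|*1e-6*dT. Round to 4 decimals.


Stress = 4409 * |26 - 8| * 1e-6 * 86
= 6.8251 MPa

6.8251


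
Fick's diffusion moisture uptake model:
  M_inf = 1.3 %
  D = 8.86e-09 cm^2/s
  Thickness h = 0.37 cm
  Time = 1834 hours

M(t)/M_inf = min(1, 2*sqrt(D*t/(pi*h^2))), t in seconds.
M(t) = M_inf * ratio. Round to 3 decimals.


t_sec = 1834 * 3600 = 6602400
ratio = 2*sqrt(8.86e-09*6602400/(pi*0.37^2))
= min(1, 0.737600)
= 0.737600
M(t) = 1.3 * 0.737600 = 0.959 %

0.959


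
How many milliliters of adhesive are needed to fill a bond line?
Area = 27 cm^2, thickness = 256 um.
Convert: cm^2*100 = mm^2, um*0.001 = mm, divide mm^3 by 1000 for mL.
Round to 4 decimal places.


= (27 * 100) * (256 * 0.001) / 1000
= 0.6912 mL

0.6912


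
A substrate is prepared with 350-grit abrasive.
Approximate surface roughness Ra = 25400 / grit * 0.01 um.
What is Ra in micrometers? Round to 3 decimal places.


Ra = 25400 / 350 * 0.01 = 0.726 um

0.726


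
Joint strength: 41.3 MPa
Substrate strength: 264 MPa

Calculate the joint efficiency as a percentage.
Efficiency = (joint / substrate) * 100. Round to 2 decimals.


Efficiency = (41.3 / 264) * 100 = 15.64%

15.64


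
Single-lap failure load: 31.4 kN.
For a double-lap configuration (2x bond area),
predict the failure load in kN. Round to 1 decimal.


Failure load = 31.4 * 2 = 62.8 kN

62.8


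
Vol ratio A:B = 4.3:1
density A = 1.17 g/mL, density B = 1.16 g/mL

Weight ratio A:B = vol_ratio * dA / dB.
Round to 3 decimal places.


Weight ratio = 4.3 * 1.17 / 1.16
= 4.337

4.337


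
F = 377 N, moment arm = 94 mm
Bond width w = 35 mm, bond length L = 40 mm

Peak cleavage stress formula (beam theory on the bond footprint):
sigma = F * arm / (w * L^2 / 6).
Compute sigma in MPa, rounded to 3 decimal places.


sigma = (377 * 94) / (35 * 1600 / 6)
= 35438 * 6 / 56000
= 212628 / 56000
= 3.797 MPa

3.797


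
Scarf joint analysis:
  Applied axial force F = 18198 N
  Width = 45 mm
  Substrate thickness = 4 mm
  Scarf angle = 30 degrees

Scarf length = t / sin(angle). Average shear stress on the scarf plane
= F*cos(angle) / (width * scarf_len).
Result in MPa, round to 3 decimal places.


Scarf length = 4 / sin(30 deg) = 8.0000 mm
cos(30 deg) = 0.866025
Shear = 18198 * 0.866025 / (45 * 8.0000)
= 43.778 MPa

43.778


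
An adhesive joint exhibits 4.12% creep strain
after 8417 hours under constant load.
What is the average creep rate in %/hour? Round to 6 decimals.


Creep rate = strain / time
= 4.12 / 8417
= 0.000489 %/h

0.000489


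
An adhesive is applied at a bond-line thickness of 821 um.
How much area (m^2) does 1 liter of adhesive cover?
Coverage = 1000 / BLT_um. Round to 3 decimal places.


Coverage = 1000 / 821 = 1.218 m^2

1.218


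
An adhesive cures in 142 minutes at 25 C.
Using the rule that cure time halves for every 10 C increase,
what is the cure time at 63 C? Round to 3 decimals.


Factor = 2^((63 - 25) / 10) = 13.9288
Cure time = 142 / 13.9288
= 10.195 minutes

10.195
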